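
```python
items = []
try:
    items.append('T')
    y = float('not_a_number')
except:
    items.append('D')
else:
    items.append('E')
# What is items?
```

Step-by-step execution trace:
1. try: `items.append('T')` → items = ['T'].
2. `y = float('not_a_number')` raises ValueError.
3. bare `except` matches → `items.append('D')` → items = ['T', 'D'].
4. `else` is skipped (an exception was raised).
Result: ['T', 'D']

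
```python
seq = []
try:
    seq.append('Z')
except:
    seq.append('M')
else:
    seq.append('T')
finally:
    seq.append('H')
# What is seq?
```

Step-by-step execution trace:
1. try: `seq.append('Z')` → seq = ['Z']. No exception raised.
2. `except` is skipped.
3. `else` runs: `seq.append('T')` → seq = ['Z', 'T'].
4. `finally` always runs: `seq.append('H')` → seq = ['Z', 'T', 'H'].
Result: ['Z', 'T', 'H']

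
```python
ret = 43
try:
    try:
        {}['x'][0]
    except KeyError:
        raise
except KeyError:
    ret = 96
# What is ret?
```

Step-by-step execution trace:
1. Inner try: `{}['x'][0]` raises KeyError.
2. Inner `except KeyError` matches; bare `raise` re-raises the same KeyError.
3. Outer `except KeyError` matches → ret = 96.
Result: 96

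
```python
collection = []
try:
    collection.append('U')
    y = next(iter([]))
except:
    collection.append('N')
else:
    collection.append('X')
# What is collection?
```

Step-by-step execution trace:
1. try: `collection.append('U')` → collection = ['U'].
2. `y = next(iter([]))` raises StopIteration.
3. bare `except` matches → `collection.append('N')` → collection = ['U', 'N'].
4. `else` is skipped (an exception was raised).
Result: ['U', 'N']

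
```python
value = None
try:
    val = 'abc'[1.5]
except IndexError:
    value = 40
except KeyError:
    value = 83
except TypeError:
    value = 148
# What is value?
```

Step-by-step execution trace:
1. `val = 'abc'[1.5]` raises TypeError.
2. `except IndexError` does not match TypeError; skipped.
3. `except KeyError` does not match TypeError; skipped.
4. `except TypeError` matches → value = 148.
Result: 148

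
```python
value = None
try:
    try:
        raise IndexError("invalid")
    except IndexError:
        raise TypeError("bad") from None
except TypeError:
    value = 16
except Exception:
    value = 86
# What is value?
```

Step-by-step execution trace:
1. Inner try raises IndexError; inner `except IndexError` catches it.
2. `raise TypeError(...) from None` raises TypeError (from None suppresses __context__, but the active exception is still TypeError).
3. Outer `except TypeError` matches → value = 16.
4. `except Exception` is not reached.
Result: 16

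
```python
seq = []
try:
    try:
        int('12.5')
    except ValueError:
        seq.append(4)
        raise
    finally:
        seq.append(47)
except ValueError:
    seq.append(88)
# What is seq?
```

Step-by-step execution trace:
1. Inner try: `int('12.5')` raises ValueError.
2. Inner `except ValueError` matches → `seq.append(4)` → seq = [4].
3. bare `raise` re-raises ValueError.
4. Inner `finally` runs during unwinding: `seq.append(47)` → seq = [4, 47].
5. Outer `except ValueError` matches → `seq.append(88)` → seq = [4, 47, 88].
Result: [4, 47, 88]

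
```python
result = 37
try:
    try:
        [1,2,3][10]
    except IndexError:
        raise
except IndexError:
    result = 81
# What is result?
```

Step-by-step execution trace:
1. Inner try: `[1,2,3][10]` raises IndexError.
2. Inner `except IndexError` matches; bare `raise` re-raises the same IndexError.
3. Outer `except IndexError` matches → result = 81.
Result: 81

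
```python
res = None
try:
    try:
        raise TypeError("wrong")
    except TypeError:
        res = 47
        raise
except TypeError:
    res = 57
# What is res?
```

Step-by-step execution trace:
1. Inner try: `raise TypeError("wrong")` raises TypeError.
2. Inner `except TypeError` matches → res = 47.
3. bare `raise` re-raises the same TypeError.
4. Outer `except TypeError` matches → res = 57.
Result: 57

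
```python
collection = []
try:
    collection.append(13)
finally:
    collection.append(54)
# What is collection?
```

Step-by-step execution trace:
1. try: `collection.append(13)` → collection = [13].
2. The try body completes without raising.
3. finally always runs: `collection.append(54)` → collection = [13, 54].
Result: [13, 54]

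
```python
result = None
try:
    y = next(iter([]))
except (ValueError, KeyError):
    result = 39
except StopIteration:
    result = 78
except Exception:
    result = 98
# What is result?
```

Step-by-step execution trace:
1. `y = next(iter([]))` raises StopIteration.
2. `except (ValueError, KeyError)` does not match StopIteration; skipped.
3. `except StopIteration` matches (exact type match) → result = 78.
4. `except Exception` is not reached.
Result: 78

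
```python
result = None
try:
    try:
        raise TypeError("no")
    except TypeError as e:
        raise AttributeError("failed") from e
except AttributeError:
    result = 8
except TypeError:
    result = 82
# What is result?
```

Step-by-step execution trace:
1. Inner try raises TypeError; inner `except TypeError as e` catches it.
2. `raise AttributeError(...) from e` raises AttributeError (TypeError is attached as __cause__, but only AttributeError is active).
3. Outer `except AttributeError` matches → result = 8.
4. `except TypeError` is not reached.
Result: 8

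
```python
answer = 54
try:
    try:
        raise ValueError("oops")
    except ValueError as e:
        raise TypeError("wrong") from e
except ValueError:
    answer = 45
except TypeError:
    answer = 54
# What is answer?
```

Step-by-step execution trace:
1. Inner try raises ValueError; inner `except ValueError as e` catches it.
2. `raise TypeError(...) from e` raises TypeError (ValueError is attached as __cause__, but only TypeError is active).
3. Outer `except ValueError` does not match TypeError; skipped.
4. Outer `except TypeError` matches → answer = 54.
Result: 54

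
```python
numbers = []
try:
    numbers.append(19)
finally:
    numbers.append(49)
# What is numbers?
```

Step-by-step execution trace:
1. try: `numbers.append(19)` → numbers = [19].
2. The try body completes without raising.
3. finally always runs: `numbers.append(49)` → numbers = [19, 49].
Result: [19, 49]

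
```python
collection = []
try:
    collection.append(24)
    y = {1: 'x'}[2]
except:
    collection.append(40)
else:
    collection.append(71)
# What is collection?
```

Step-by-step execution trace:
1. try: `collection.append(24)` → collection = [24].
2. `y = {1: 'x'}[2]` raises KeyError.
3. bare `except` matches → `collection.append(40)` → collection = [24, 40].
4. `else` is skipped (an exception was raised).
Result: [24, 40]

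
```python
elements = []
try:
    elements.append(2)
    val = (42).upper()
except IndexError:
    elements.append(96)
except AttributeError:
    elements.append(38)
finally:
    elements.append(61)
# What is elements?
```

Step-by-step execution trace:
1. try: `elements.append(2)` → elements = [2].
2. `val = (42).upper()` raises AttributeError.
3. `except IndexError` does not match AttributeError; skipped.
4. `except AttributeError` matches → `elements.append(38)` → elements = [2, 38].
5. finally always runs: `elements.append(61)` → elements = [2, 38, 61].
Result: [2, 38, 61]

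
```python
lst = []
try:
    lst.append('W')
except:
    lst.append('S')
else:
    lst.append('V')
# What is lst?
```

Step-by-step execution trace:
1. try: `lst.append('W')` → lst = ['W']. No exception raised.
2. `except` is skipped.
3. `else` runs (try completed without exception): `lst.append('V')` → lst = ['W', 'V'].
Result: ['W', 'V']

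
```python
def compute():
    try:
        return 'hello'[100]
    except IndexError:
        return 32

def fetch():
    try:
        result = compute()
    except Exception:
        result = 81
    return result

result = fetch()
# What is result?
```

Step-by-step execution trace:
1. `fetch()` calls `compute()`.
2. In compute: `'hello'[100]` raises IndexError; `except IndexError` catches it → returns 32.
3. In fetch: `result = compute()` → result = 32. No exception reaches fetch.
4. `except Exception` is skipped; fetch returns 32.
5. result = 32.
Result: 32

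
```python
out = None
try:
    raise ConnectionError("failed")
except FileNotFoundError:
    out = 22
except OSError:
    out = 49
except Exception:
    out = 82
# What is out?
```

Step-by-step execution trace:
1. `raise ConnectionError(...)` raises ConnectionError.
2. `except FileNotFoundError` does not match (ConnectionError is not a subclass of FileNotFoundError); skipped.
3. `except OSError` matches (ConnectionError is a subclass of OSError) → out = 49.
4. `except Exception` is not reached.
Result: 49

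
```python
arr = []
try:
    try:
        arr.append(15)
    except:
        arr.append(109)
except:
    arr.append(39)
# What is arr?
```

Step-by-step execution trace:
1. Inner try: `arr.append(15)` → arr = [15]. No exception raised.
2. Inner `except` is skipped.
3. Inner try completes normally; outer `except` is skipped.
Result: [15]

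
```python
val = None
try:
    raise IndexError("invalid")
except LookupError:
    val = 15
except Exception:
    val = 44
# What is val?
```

Step-by-step execution trace:
1. `raise IndexError(...)` raises IndexError.
2. `except LookupError` matches (IndexError is a subclass of LookupError) → val = 15.
3. `except Exception` is not reached.
Result: 15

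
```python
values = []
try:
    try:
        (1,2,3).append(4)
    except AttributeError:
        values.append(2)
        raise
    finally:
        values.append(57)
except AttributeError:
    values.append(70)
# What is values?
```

Step-by-step execution trace:
1. Inner try: `(1,2,3).append(4)` raises AttributeError.
2. Inner `except AttributeError` matches → `values.append(2)` → values = [2].
3. bare `raise` re-raises AttributeError.
4. Inner `finally` runs during unwinding: `values.append(57)` → values = [2, 57].
5. Outer `except AttributeError` matches → `values.append(70)` → values = [2, 57, 70].
Result: [2, 57, 70]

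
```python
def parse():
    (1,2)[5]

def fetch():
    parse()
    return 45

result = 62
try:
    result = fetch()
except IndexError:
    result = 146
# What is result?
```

Step-by-step execution trace:
1. result starts at 62.
2. try: `fetch()` calls `parse()`.
3. `parse()` evaluates `(1,2)[5]`, which raises IndexError; it propagates through fetch (uncaught).
4. `return 45` in fetch is not reached; the assignment to result does not complete.
5. `except IndexError` matches → result = 146.
Result: 146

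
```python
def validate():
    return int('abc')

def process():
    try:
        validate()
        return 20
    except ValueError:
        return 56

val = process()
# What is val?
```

Step-by-step execution trace:
1. `process()` calls `validate()`.
2. `validate()` evaluates `int('abc')`, which raises ValueError; it propagates to the caller.
3. `return 20` is not reached.
4. `except ValueError` in process matches → returns 56.
5. val = 56.
Result: 56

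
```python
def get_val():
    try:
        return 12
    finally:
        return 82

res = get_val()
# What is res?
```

Step-by-step execution trace:
1. `get_val()` enters try: `return 12` sets pending return value 12.
2. Before returning, `finally: return 82` runs and overrides the pending return.
3. get_val() returns 82 → res = 82.
Result: 82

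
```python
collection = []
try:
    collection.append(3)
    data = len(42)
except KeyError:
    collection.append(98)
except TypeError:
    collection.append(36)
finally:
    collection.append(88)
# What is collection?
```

Step-by-step execution trace:
1. try: `collection.append(3)` → collection = [3].
2. `data = len(42)` raises TypeError.
3. `except KeyError` does not match TypeError; skipped.
4. `except TypeError` matches → `collection.append(36)` → collection = [3, 36].
5. finally always runs: `collection.append(88)` → collection = [3, 36, 88].
Result: [3, 36, 88]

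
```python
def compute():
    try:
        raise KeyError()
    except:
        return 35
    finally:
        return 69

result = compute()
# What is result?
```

Step-by-step execution trace:
1. `compute()` enters try: `raise KeyError()` raises KeyError.
2. bare `except` matches → `return 35` sets pending return value 35.
3. Before returning, `finally: return 69` runs and overrides the pending return.
4. compute() returns 69 → result = 69.
Result: 69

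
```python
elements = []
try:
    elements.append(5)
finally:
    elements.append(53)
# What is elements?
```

Step-by-step execution trace:
1. try: `elements.append(5)` → elements = [5].
2. The try body completes without raising.
3. finally always runs: `elements.append(53)` → elements = [5, 53].
Result: [5, 53]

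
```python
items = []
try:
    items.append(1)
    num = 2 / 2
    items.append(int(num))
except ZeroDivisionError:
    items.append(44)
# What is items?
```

Step-by-step execution trace:
1. try: `items.append(1)` → items = [1].
2. `num = 2 / 2` → num = 1.0. No exception raised.
3. `items.append(int(num))` → items = [1, 1].
4. `except ZeroDivisionError` is skipped (no exception was raised).
Result: [1, 1]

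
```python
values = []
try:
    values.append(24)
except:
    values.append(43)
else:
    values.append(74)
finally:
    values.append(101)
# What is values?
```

Step-by-step execution trace:
1. try: `values.append(24)` → values = [24]. No exception raised.
2. `except` is skipped.
3. `else` runs: `values.append(74)` → values = [24, 74].
4. `finally` always runs: `values.append(101)` → values = [24, 74, 101].
Result: [24, 74, 101]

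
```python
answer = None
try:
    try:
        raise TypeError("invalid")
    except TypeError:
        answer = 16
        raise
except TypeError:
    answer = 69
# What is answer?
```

Step-by-step execution trace:
1. Inner try: `raise TypeError("invalid")` raises TypeError.
2. Inner `except TypeError` matches → answer = 16.
3. bare `raise` re-raises the same TypeError.
4. Outer `except TypeError` matches → answer = 69.
Result: 69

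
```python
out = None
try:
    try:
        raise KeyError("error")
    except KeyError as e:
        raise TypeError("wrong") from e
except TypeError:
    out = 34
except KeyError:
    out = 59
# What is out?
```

Step-by-step execution trace:
1. Inner try raises KeyError; inner `except KeyError as e` catches it.
2. `raise TypeError(...) from e` raises TypeError (KeyError is attached as __cause__, but only TypeError is active).
3. Outer `except TypeError` matches → out = 34.
4. `except KeyError` is not reached.
Result: 34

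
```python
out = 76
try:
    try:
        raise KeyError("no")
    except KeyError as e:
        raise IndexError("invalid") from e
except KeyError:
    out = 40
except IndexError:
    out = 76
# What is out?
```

Step-by-step execution trace:
1. Inner try raises KeyError; inner `except KeyError as e` catches it.
2. `raise IndexError(...) from e` raises IndexError (KeyError is attached as __cause__, but only IndexError is active).
3. Outer `except KeyError` does not match IndexError; skipped.
4. Outer `except IndexError` matches → out = 76.
Result: 76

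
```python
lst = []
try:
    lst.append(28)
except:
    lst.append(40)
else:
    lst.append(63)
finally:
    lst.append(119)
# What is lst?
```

Step-by-step execution trace:
1. try: `lst.append(28)` → lst = [28]. No exception raised.
2. `except` is skipped.
3. `else` runs: `lst.append(63)` → lst = [28, 63].
4. `finally` always runs: `lst.append(119)` → lst = [28, 63, 119].
Result: [28, 63, 119]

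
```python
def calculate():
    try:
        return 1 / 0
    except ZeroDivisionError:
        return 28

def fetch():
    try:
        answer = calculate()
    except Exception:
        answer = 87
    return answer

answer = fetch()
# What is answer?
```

Step-by-step execution trace:
1. `fetch()` calls `calculate()`.
2. In calculate: `1 / 0` raises ZeroDivisionError; `except ZeroDivisionError` catches it → returns 28.
3. In fetch: `answer = calculate()` → answer = 28. No exception reaches fetch.
4. `except Exception` is skipped; fetch returns 28.
5. answer = 28.
Result: 28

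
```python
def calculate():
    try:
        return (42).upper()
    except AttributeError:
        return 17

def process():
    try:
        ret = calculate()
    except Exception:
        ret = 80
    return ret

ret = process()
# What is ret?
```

Step-by-step execution trace:
1. `process()` calls `calculate()`.
2. In calculate: `(42).upper()` raises AttributeError; `except AttributeError` catches it → returns 17.
3. In process: `ret = calculate()` → ret = 17. No exception reaches process.
4. `except Exception` is skipped; process returns 17.
5. ret = 17.
Result: 17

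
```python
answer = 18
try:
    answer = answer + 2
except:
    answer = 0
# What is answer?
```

Step-by-step execution trace:
1. answer starts at 18.
2. try: `answer = answer + 2` → answer = 20. No exception raised.
3. `except` is skipped.
Result: 20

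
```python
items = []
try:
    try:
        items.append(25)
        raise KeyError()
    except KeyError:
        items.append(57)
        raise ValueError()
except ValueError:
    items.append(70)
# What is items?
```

Step-by-step execution trace:
1. Inner try: `items.append(25)` → items = [25].
2. `raise KeyError()` raises KeyError.
3. Inner `except KeyError` matches → `items.append(57)` → items = [25, 57].
4. `raise ValueError()` raises ValueError; propagates to outer try.
5. Outer `except ValueError` matches → `items.append(70)` → items = [25, 57, 70].
Result: [25, 57, 70]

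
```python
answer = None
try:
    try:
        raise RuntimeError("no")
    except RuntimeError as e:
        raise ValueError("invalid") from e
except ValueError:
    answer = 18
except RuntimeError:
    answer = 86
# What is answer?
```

Step-by-step execution trace:
1. Inner try raises RuntimeError; inner `except RuntimeError as e` catches it.
2. `raise ValueError(...) from e` raises ValueError (RuntimeError is attached as __cause__, but only ValueError is active).
3. Outer `except ValueError` matches → answer = 18.
4. `except RuntimeError` is not reached.
Result: 18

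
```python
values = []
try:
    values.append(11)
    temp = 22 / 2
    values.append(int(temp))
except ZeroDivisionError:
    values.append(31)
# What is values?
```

Step-by-step execution trace:
1. try: `values.append(11)` → values = [11].
2. `temp = 22 / 2` → temp = 11.0. No exception raised.
3. `values.append(int(temp))` → values = [11, 11].
4. `except ZeroDivisionError` is skipped (no exception was raised).
Result: [11, 11]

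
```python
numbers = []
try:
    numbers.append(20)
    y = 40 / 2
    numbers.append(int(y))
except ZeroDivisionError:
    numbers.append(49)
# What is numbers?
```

Step-by-step execution trace:
1. try: `numbers.append(20)` → numbers = [20].
2. `y = 40 / 2` → y = 20.0. No exception raised.
3. `numbers.append(int(y))` → numbers = [20, 20].
4. `except ZeroDivisionError` is skipped (no exception was raised).
Result: [20, 20]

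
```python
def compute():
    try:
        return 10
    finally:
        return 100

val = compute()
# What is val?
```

Step-by-step execution trace:
1. `compute()` enters try: `return 10` sets pending return value 10.
2. Before returning, `finally: return 100` runs and overrides the pending return.
3. compute() returns 100 → val = 100.
Result: 100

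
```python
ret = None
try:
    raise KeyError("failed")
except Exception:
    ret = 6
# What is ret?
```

Step-by-step execution trace:
1. `raise KeyError(...)` raises KeyError.
2. `except Exception` matches (KeyError is a subclass of Exception) → ret = 6.
Result: 6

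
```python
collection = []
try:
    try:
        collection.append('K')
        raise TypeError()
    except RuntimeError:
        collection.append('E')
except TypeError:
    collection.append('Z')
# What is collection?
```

Step-by-step execution trace:
1. Inner try: `collection.append('K')` → collection = ['K'].
2. `raise TypeError()` raises TypeError.
3. Inner `except RuntimeError` does not match TypeError; exception propagates to outer try.
4. Outer `except TypeError` matches → `collection.append('Z')` → collection = ['K', 'Z'].
Result: ['K', 'Z']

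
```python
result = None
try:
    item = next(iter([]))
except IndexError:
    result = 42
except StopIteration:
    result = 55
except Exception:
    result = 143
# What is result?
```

Step-by-step execution trace:
1. `item = next(iter([]))` raises StopIteration.
2. `except IndexError` does not match StopIteration; skipped.
3. `except StopIteration` matches → result = 55.
4. Remaining except clauses are skipped.
Result: 55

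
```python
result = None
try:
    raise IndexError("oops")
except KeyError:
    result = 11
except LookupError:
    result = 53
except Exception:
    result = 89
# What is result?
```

Step-by-step execution trace:
1. `raise IndexError(...)` raises IndexError.
2. `except KeyError` does not match (IndexError is not a subclass of KeyError); skipped.
3. `except LookupError` matches (IndexError is a subclass of LookupError) → result = 53.
4. `except Exception` is not reached.
Result: 53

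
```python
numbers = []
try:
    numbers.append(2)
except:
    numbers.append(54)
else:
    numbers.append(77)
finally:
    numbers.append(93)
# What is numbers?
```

Step-by-step execution trace:
1. try: `numbers.append(2)` → numbers = [2]. No exception raised.
2. `except` is skipped.
3. `else` runs: `numbers.append(77)` → numbers = [2, 77].
4. `finally` always runs: `numbers.append(93)` → numbers = [2, 77, 93].
Result: [2, 77, 93]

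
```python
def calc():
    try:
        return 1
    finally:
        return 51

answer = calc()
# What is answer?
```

Step-by-step execution trace:
1. `calc()` enters try: `return 1` sets pending return value 1.
2. Before returning, `finally: return 51` runs and overrides the pending return.
3. calc() returns 51 → answer = 51.
Result: 51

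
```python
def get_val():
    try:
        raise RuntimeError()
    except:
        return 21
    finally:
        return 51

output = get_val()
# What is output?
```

Step-by-step execution trace:
1. `get_val()` enters try: `raise RuntimeError()` raises RuntimeError.
2. bare `except` matches → `return 21` sets pending return value 21.
3. Before returning, `finally: return 51` runs and overrides the pending return.
4. get_val() returns 51 → output = 51.
Result: 51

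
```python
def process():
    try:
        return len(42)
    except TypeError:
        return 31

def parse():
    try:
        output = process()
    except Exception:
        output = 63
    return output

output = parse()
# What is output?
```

Step-by-step execution trace:
1. `parse()` calls `process()`.
2. In process: `len(42)` raises TypeError; `except TypeError` catches it → returns 31.
3. In parse: `output = process()` → output = 31. No exception reaches parse.
4. `except Exception` is skipped; parse returns 31.
5. output = 31.
Result: 31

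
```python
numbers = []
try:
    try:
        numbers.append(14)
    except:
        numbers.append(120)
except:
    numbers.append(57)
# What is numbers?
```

Step-by-step execution trace:
1. Inner try: `numbers.append(14)` → numbers = [14]. No exception raised.
2. Inner `except` is skipped.
3. Inner try completes normally; outer `except` is skipped.
Result: [14]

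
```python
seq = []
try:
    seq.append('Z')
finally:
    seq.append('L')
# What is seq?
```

Step-by-step execution trace:
1. try: `seq.append('Z')` → seq = ['Z'].
2. The try body completes without raising.
3. finally always runs: `seq.append('L')` → seq = ['Z', 'L'].
Result: ['Z', 'L']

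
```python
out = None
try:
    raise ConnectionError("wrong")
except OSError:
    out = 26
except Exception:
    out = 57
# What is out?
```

Step-by-step execution trace:
1. `raise ConnectionError(...)` raises ConnectionError.
2. `except OSError` matches (ConnectionError is a subclass of OSError) → out = 26.
3. `except Exception` is not reached.
Result: 26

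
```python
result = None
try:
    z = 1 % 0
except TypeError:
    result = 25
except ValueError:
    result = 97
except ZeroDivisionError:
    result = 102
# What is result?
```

Step-by-step execution trace:
1. `z = 1 % 0` raises ZeroDivisionError.
2. `except TypeError` does not match ZeroDivisionError; skipped.
3. `except ValueError` does not match ZeroDivisionError; skipped.
4. `except ZeroDivisionError` matches → result = 102.
Result: 102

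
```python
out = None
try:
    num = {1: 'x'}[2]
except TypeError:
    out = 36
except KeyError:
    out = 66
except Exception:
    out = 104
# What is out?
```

Step-by-step execution trace:
1. `num = {1: 'x'}[2]` raises KeyError.
2. `except TypeError` does not match KeyError; skipped.
3. `except KeyError` matches → out = 66.
4. Remaining except clauses are skipped.
Result: 66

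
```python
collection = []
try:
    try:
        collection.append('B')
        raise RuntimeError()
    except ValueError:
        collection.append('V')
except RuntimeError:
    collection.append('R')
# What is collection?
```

Step-by-step execution trace:
1. Inner try: `collection.append('B')` → collection = ['B'].
2. `raise RuntimeError()` raises RuntimeError.
3. Inner `except ValueError` does not match RuntimeError; exception propagates to outer try.
4. Outer `except RuntimeError` matches → `collection.append('R')` → collection = ['B', 'R'].
Result: ['B', 'R']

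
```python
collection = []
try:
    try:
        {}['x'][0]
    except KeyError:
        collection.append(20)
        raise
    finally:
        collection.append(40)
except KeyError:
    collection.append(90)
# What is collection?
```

Step-by-step execution trace:
1. Inner try: `{}['x'][0]` raises KeyError.
2. Inner `except KeyError` matches → `collection.append(20)` → collection = [20].
3. bare `raise` re-raises KeyError.
4. Inner `finally` runs during unwinding: `collection.append(40)` → collection = [20, 40].
5. Outer `except KeyError` matches → `collection.append(90)` → collection = [20, 40, 90].
Result: [20, 40, 90]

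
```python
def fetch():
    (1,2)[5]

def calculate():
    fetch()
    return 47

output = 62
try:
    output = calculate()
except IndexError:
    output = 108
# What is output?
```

Step-by-step execution trace:
1. output starts at 62.
2. try: `calculate()` calls `fetch()`.
3. `fetch()` evaluates `(1,2)[5]`, which raises IndexError; it propagates through calculate (uncaught).
4. `return 47` in calculate is not reached; the assignment to output does not complete.
5. `except IndexError` matches → output = 108.
Result: 108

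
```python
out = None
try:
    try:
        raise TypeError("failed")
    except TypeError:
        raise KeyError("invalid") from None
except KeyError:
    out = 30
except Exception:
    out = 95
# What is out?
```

Step-by-step execution trace:
1. Inner try raises TypeError; inner `except TypeError` catches it.
2. `raise KeyError(...) from None` raises KeyError (from None suppresses __context__, but the active exception is still KeyError).
3. Outer `except KeyError` matches → out = 30.
4. `except Exception` is not reached.
Result: 30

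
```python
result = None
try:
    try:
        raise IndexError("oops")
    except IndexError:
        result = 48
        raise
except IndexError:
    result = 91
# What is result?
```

Step-by-step execution trace:
1. Inner try: `raise IndexError("oops")` raises IndexError.
2. Inner `except IndexError` matches → result = 48.
3. bare `raise` re-raises the same IndexError.
4. Outer `except IndexError` matches → result = 91.
Result: 91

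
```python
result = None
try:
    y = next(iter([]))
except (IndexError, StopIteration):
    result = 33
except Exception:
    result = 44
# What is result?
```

Step-by-step execution trace:
1. `y = next(iter([]))` raises StopIteration.
2. `except (IndexError, StopIteration)` matches (StopIteration is in the tuple) → result = 33.
3. `except Exception` is not reached.
Result: 33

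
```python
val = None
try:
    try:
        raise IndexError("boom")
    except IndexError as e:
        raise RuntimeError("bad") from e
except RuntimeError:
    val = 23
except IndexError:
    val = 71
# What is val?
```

Step-by-step execution trace:
1. Inner try raises IndexError; inner `except IndexError as e` catches it.
2. `raise RuntimeError(...) from e` raises RuntimeError (IndexError is attached as __cause__, but only RuntimeError is active).
3. Outer `except RuntimeError` matches → val = 23.
4. `except IndexError` is not reached.
Result: 23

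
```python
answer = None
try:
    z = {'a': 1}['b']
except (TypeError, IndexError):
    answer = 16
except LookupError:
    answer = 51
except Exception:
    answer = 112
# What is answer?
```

Step-by-step execution trace:
1. `z = {'a': 1}['b']` raises KeyError.
2. `except (TypeError, IndexError)` does not match KeyError; skipped.
3. `except LookupError` matches (KeyError is a subclass of LookupError) → answer = 51.
4. `except Exception` is not reached.
Result: 51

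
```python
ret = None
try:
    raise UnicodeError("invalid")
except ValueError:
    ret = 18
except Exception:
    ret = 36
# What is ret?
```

Step-by-step execution trace:
1. `raise UnicodeError(...)` raises UnicodeError.
2. `except ValueError` matches (UnicodeError is a subclass of ValueError) → ret = 18.
3. `except Exception` is not reached.
Result: 18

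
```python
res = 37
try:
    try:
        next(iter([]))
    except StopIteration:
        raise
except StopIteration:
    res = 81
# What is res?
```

Step-by-step execution trace:
1. Inner try: `next(iter([]))` raises StopIteration.
2. Inner `except StopIteration` matches; bare `raise` re-raises the same StopIteration.
3. Outer `except StopIteration` matches → res = 81.
Result: 81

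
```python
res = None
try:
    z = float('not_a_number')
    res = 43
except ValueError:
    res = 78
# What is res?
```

Step-by-step execution trace:
1. `z = float('not_a_number')` raises ValueError.
2. `res = 43` is not reached.
3. `except ValueError` matches → res = 78.
Result: 78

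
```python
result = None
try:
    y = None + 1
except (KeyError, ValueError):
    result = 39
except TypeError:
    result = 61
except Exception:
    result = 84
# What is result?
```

Step-by-step execution trace:
1. `y = None + 1` raises TypeError.
2. `except (KeyError, ValueError)` does not match TypeError; skipped.
3. `except TypeError` matches (exact type match) → result = 61.
4. `except Exception` is not reached.
Result: 61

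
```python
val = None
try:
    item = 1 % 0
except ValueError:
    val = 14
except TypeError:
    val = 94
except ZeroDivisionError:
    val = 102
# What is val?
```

Step-by-step execution trace:
1. `item = 1 % 0` raises ZeroDivisionError.
2. `except ValueError` does not match ZeroDivisionError; skipped.
3. `except TypeError` does not match ZeroDivisionError; skipped.
4. `except ZeroDivisionError` matches → val = 102.
Result: 102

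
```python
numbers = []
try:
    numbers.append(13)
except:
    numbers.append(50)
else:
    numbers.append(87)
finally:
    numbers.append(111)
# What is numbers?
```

Step-by-step execution trace:
1. try: `numbers.append(13)` → numbers = [13]. No exception raised.
2. `except` is skipped.
3. `else` runs: `numbers.append(87)` → numbers = [13, 87].
4. `finally` always runs: `numbers.append(111)` → numbers = [13, 87, 111].
Result: [13, 87, 111]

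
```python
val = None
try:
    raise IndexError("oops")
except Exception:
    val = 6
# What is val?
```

Step-by-step execution trace:
1. `raise IndexError(...)` raises IndexError.
2. `except Exception` matches (IndexError is a subclass of Exception) → val = 6.
Result: 6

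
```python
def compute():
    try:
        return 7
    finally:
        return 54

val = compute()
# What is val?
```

Step-by-step execution trace:
1. `compute()` enters try: `return 7` sets pending return value 7.
2. Before returning, `finally: return 54` runs and overrides the pending return.
3. compute() returns 54 → val = 54.
Result: 54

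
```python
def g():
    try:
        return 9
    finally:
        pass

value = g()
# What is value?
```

Step-by-step execution trace:
1. `g()` enters try: `return 9` sets pending return value 9.
2. Before returning, `finally: pass` runs (no effect).
3. g() returns 9 → value = 9.
Result: 9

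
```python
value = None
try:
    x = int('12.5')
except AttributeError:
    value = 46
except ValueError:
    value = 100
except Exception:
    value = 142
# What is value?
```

Step-by-step execution trace:
1. `x = int('12.5')` raises ValueError.
2. `except AttributeError` does not match ValueError; skipped.
3. `except ValueError` matches → value = 100.
4. Remaining except clauses are skipped.
Result: 100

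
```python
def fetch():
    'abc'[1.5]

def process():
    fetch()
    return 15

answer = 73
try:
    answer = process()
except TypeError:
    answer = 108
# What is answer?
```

Step-by-step execution trace:
1. answer starts at 73.
2. try: `process()` calls `fetch()`.
3. `fetch()` evaluates `'abc'[1.5]`, which raises TypeError; it propagates through process (uncaught).
4. `return 15` in process is not reached; the assignment to answer does not complete.
5. `except TypeError` matches → answer = 108.
Result: 108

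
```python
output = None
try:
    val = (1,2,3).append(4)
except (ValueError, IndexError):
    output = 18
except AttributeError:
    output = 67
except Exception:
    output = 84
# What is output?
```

Step-by-step execution trace:
1. `val = (1,2,3).append(4)` raises AttributeError.
2. `except (ValueError, IndexError)` does not match AttributeError; skipped.
3. `except AttributeError` matches (exact type match) → output = 67.
4. `except Exception` is not reached.
Result: 67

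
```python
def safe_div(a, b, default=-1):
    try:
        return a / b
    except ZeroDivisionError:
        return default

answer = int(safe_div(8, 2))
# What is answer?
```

Step-by-step execution trace:
1. `safe_div(8, 2)` enters try: `return 8 / 2` → returns 4.0. No exception raised.
2. `except ZeroDivisionError` is skipped.
3. `int(4.0)` → 4 → answer = 4.
Result: 4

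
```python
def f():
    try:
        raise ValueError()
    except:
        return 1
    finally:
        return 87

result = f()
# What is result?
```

Step-by-step execution trace:
1. `f()` enters try: `raise ValueError()` raises ValueError.
2. bare `except` matches → `return 1` sets pending return value 1.
3. Before returning, `finally: return 87` runs and overrides the pending return.
4. f() returns 87 → result = 87.
Result: 87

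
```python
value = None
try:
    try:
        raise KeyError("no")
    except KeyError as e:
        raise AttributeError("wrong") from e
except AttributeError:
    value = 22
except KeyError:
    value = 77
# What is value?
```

Step-by-step execution trace:
1. Inner try raises KeyError; inner `except KeyError as e` catches it.
2. `raise AttributeError(...) from e` raises AttributeError (KeyError is attached as __cause__, but only AttributeError is active).
3. Outer `except AttributeError` matches → value = 22.
4. `except KeyError` is not reached.
Result: 22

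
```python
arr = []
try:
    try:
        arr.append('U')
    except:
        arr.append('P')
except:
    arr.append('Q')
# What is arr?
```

Step-by-step execution trace:
1. Inner try: `arr.append('U')` → arr = ['U']. No exception raised.
2. Inner `except` is skipped.
3. Inner try completes normally; outer `except` is skipped.
Result: ['U']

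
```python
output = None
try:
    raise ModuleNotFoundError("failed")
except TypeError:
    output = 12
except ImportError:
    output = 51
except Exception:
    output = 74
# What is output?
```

Step-by-step execution trace:
1. `raise ModuleNotFoundError(...)` raises ModuleNotFoundError.
2. `except TypeError` does not match (ModuleNotFoundError is not a subclass of TypeError); skipped.
3. `except ImportError` matches (ModuleNotFoundError is a subclass of ImportError) → output = 51.
4. `except Exception` is not reached.
Result: 51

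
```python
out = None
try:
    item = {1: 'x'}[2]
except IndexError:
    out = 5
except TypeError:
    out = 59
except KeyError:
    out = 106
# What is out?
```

Step-by-step execution trace:
1. `item = {1: 'x'}[2]` raises KeyError.
2. `except IndexError` does not match KeyError; skipped.
3. `except TypeError` does not match KeyError; skipped.
4. `except KeyError` matches → out = 106.
Result: 106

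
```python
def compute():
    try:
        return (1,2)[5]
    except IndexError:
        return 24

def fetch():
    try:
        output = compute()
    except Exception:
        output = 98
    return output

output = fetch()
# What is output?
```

Step-by-step execution trace:
1. `fetch()` calls `compute()`.
2. In compute: `(1,2)[5]` raises IndexError; `except IndexError` catches it → returns 24.
3. In fetch: `output = compute()` → output = 24. No exception reaches fetch.
4. `except Exception` is skipped; fetch returns 24.
5. output = 24.
Result: 24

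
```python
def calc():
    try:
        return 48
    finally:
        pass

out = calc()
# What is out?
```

Step-by-step execution trace:
1. `calc()` enters try: `return 48` sets pending return value 48.
2. Before returning, `finally: pass` runs (no effect).
3. calc() returns 48 → out = 48.
Result: 48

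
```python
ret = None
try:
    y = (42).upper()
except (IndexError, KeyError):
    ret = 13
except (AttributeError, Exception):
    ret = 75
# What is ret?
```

Step-by-step execution trace:
1. `y = (42).upper()` raises AttributeError.
2. `except (IndexError, KeyError)` does not match AttributeError; skipped.
3. `except (AttributeError, Exception)` matches (AttributeError is in the tuple) → ret = 75.
Result: 75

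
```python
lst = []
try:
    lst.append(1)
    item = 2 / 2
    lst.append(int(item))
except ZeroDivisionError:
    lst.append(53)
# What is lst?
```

Step-by-step execution trace:
1. try: `lst.append(1)` → lst = [1].
2. `item = 2 / 2` → item = 1.0. No exception raised.
3. `lst.append(int(item))` → lst = [1, 1].
4. `except ZeroDivisionError` is skipped (no exception was raised).
Result: [1, 1]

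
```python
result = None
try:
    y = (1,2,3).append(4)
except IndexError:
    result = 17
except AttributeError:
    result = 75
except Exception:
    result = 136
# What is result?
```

Step-by-step execution trace:
1. `y = (1,2,3).append(4)` raises AttributeError.
2. `except IndexError` does not match AttributeError; skipped.
3. `except AttributeError` matches → result = 75.
4. Remaining except clauses are skipped.
Result: 75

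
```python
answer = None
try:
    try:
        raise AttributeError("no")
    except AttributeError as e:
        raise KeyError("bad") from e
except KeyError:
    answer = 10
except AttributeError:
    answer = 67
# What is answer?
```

Step-by-step execution trace:
1. Inner try raises AttributeError; inner `except AttributeError as e` catches it.
2. `raise KeyError(...) from e` raises KeyError (AttributeError is attached as __cause__, but only KeyError is active).
3. Outer `except KeyError` matches → answer = 10.
4. `except AttributeError` is not reached.
Result: 10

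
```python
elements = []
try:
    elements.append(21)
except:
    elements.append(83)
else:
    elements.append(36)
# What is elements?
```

Step-by-step execution trace:
1. try: `elements.append(21)` → elements = [21]. No exception raised.
2. `except` is skipped.
3. `else` runs (try completed without exception): `elements.append(36)` → elements = [21, 36].
Result: [21, 36]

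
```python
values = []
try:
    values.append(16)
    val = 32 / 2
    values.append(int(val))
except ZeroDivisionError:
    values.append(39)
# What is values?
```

Step-by-step execution trace:
1. try: `values.append(16)` → values = [16].
2. `val = 32 / 2` → val = 16.0. No exception raised.
3. `values.append(int(val))` → values = [16, 16].
4. `except ZeroDivisionError` is skipped (no exception was raised).
Result: [16, 16]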